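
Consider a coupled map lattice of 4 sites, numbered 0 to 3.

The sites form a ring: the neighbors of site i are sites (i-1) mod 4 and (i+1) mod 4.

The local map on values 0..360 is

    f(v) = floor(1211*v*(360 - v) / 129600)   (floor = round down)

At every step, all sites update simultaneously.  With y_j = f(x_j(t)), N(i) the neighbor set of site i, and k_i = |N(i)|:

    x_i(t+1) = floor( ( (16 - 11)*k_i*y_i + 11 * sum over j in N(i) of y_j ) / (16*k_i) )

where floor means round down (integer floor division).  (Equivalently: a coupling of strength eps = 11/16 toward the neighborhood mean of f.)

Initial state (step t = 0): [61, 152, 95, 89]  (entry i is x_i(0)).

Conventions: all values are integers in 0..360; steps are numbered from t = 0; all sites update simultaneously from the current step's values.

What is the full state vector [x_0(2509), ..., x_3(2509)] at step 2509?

Simulating step by step:
t=0: [61, 152, 95, 89]
t=1: [231, 231, 252, 209]
t=2: [283, 269, 276, 274]
t=3: [217, 215, 221, 212]
t=4: [291, 288, 290, 289]
t=5: [190, 189, 191, 188]
t=6: [301, 301, 301, 301]
t=7: [165, 165, 165, 165]
t=8: [300, 300, 300, 300]
t=9: [168, 168, 168, 168]
t=10: [301, 301, 301, 301]

Answer: [168, 168, 168, 168]
Key observation: The state at step 6, [301, 301, 301, 301], reappears at step 10: the system is in a cycle of period 4 from step 6 on.  Therefore the state at step 2509 equals the state at step 6 + ((2509 - 6) mod 4) = 9, which is [168, 168, 168, 168].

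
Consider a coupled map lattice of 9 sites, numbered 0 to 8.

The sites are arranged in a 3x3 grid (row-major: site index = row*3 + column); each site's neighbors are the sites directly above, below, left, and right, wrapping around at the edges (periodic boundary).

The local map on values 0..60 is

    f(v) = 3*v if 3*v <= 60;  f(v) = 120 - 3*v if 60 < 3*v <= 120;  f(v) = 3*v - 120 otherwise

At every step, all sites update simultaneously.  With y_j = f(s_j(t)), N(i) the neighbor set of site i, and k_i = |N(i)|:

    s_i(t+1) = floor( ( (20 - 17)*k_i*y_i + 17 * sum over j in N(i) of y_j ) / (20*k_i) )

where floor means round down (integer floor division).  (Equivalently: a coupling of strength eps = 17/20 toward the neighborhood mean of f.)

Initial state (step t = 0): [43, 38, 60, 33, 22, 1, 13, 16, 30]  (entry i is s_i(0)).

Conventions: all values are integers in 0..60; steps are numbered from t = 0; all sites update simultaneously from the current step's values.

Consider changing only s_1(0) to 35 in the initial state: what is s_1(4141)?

Answer: s_1(4141) = 44
Key observation: The state at step 34, [7, 8, 4, 7, 8, 4, 7, 8, 4], reappears at step 38: the system is in a cycle of period 4 from step 34 on.  Therefore the state at step 4141 equals the state at step 34 + ((4141 - 34) mod 4) = 37, which is [43, 44, 40, 43, 44, 40, 43, 44, 40].

Derivation:
t=0: [43, 35, 60, 33, 22, 1, 13, 16, 30]
t=1: [30, 38, 21, 25, 26, 35, 28, 36, 36]
t=2: [35, 30, 21, 32, 22, 35, 26, 22, 27]
t=3: [34, 42, 29, 30, 34, 39, 34, 43, 41]
t=4: [21, 17, 11, 16, 12, 18, 15, 10, 13]
t=5: [46, 40, 47, 48, 44, 41, 43, 40, 40]
t=6: [14, 10, 7, 12, 7, 12, 10, 4, 7]
t=7: [31, 24, 30, 32, 27, 26, 28, 23, 24]
t=8: [33, 38, 39, 34, 40, 36, 37, 43, 40]
t=9: [10, 7, 8, 11, 9, 6, 11, 4, 7]
t=10: [28, 22, 22, 27, 21, 25, 25, 23, 21]
t=11: [46, 50, 48, 44, 48, 50, 45, 52, 49]
t=12: [19, 26, 25, 20, 26, 22, 22, 25, 26]
t=13: [51, 46, 48, 52, 49, 48, 51, 45, 48]
t=14: [28, 23, 24, 30, 23, 27, 27, 23, 24]
t=15: [41, 47, 44, 39, 43, 43, 40, 47, 44]
t=16: [8, 12, 11, 4, 12, 9, 8, 12, 10]
t=17: [25, 32, 29, 25, 28, 27, 25, 32, 30]
t=18: [37, 32, 34, 41, 33, 36, 37, 32, 34]
t=19: [12, 18, 16, 11, 16, 14, 12, 18, 16]
t=20: [41, 47, 45, 39, 46, 43, 41, 47, 45]
t=21: [9, 15, 12, 7, 14, 12, 9, 15, 12]
t=22: [31, 38, 36, 31, 37, 34, 31, 38, 36]
t=23: [19, 12, 15, 21, 13, 15, 19, 12, 15]
t=24: [49, 43, 45, 50, 42, 46, 49, 43, 45]
t=25: [21, 13, 16, 21, 14, 16, 21, 13, 16]
t=26: [51, 45, 48, 51, 45, 48, 51, 45, 48]
t=27: [27, 20, 24, 27, 20, 24, 27, 20, 24]
t=28: [45, 52, 48, 45, 52, 48, 45, 52, 48]
t=29: [21, 28, 24, 21, 28, 24, 21, 28, 24]
t=30: [50, 43, 47, 50, 43, 47, 50, 43, 47]
t=31: [23, 16, 20, 23, 16, 20, 23, 16, 20]
t=32: [52, 51, 55, 52, 51, 55, 52, 51, 55]
t=33: [37, 36, 40, 37, 36, 40, 37, 36, 40]
t=34: [7, 8, 4, 7, 8, 4, 7, 8, 4]
t=35: [19, 20, 16, 19, 20, 16, 19, 20, 16]
t=36: [55, 56, 52, 55, 56, 52, 55, 56, 52]
t=37: [43, 44, 40, 43, 44, 40, 43, 44, 40]
t=38: [7, 8, 4, 7, 8, 4, 7, 8, 4]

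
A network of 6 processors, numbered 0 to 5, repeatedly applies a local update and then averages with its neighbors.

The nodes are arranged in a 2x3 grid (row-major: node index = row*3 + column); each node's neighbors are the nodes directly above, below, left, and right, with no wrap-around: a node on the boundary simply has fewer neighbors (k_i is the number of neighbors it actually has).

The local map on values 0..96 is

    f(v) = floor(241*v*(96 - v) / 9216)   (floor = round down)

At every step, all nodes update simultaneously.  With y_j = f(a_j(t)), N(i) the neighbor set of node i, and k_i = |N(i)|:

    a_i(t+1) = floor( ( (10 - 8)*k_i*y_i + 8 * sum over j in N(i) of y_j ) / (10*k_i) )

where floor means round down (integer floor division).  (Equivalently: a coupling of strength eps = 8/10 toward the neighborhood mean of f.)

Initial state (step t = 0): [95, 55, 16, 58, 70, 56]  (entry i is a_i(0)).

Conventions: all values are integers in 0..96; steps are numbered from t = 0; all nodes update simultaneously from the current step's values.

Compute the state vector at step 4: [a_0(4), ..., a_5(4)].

Answer: [57, 57, 57, 57, 57, 58]

Derivation:
t=0: [95, 55, 16, 58, 70, 56]
t=1: [46, 33, 53, 31, 55, 43]
t=2: [54, 58, 57, 57, 55, 58]
t=3: [57, 58, 57, 58, 57, 57]
t=4: [57, 57, 57, 57, 57, 58]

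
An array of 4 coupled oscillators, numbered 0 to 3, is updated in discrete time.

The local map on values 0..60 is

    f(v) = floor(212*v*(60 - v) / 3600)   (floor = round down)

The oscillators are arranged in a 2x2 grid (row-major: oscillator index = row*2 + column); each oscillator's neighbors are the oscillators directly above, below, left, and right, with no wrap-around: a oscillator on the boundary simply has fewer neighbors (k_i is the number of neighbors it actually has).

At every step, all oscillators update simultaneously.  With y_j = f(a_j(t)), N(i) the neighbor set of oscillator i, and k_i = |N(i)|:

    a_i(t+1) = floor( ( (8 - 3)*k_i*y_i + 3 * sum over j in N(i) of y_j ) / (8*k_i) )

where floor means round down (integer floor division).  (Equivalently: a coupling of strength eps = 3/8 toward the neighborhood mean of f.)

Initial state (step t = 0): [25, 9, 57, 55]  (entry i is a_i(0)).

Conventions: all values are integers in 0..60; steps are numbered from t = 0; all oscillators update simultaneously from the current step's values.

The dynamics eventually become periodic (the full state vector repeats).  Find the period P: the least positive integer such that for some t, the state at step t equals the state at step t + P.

Simulating step by step:
t=0: [25, 9, 57, 55]
t=1: [38, 29, 18, 16]
t=2: [48, 49, 44, 43]
t=3: [34, 33, 39, 40]
t=4: [51, 51, 48, 48]
t=5: [28, 28, 31, 31]
t=6: [52, 52, 52, 52]
t=7: [24, 24, 24, 24]
t=8: [50, 50, 50, 50]
t=9: [29, 29, 29, 29]
t=10: [52, 52, 52, 52]

Answer: 4
Key observation: The state at step 6, [52, 52, 52, 52], reappears at step 10 — and no state repeats earlier — so the cycle the system enters has period 4.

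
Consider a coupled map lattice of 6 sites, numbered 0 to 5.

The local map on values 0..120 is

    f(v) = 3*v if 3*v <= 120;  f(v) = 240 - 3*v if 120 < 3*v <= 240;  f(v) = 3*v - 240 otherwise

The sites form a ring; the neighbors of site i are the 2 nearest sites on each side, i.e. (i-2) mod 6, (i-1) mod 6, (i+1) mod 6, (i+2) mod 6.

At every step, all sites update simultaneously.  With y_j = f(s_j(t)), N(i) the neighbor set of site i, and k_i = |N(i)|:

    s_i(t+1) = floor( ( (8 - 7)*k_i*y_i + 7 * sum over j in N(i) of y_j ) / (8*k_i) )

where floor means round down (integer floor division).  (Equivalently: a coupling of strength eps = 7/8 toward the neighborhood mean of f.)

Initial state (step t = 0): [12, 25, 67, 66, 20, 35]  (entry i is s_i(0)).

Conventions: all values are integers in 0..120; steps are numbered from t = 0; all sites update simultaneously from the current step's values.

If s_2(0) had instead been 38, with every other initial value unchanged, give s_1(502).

Answer: s_1(502) = 58
Key observation: The state at step 26, [114, 115, 115, 114, 115, 115], reappears at step 38: the system is in a cycle of period 12 from step 26 on.  Therefore the state at step 502 equals the state at step 26 + ((502 - 26) mod 12) = 34, which is [57, 58, 58, 57, 58, 58].

Derivation:
t=0: [12, 25, 38, 66, 20, 35]
t=1: [81, 74, 60, 82, 72, 59]
t=2: [36, 31, 18, 36, 31, 19]
t=3: [78, 83, 94, 78, 83, 95]
t=4: [23, 22, 11, 23, 22, 12]
t=5: [52, 53, 63, 52, 53, 63]
t=6: [68, 69, 78, 68, 69, 78]
t=7: [21, 22, 30, 21, 22, 30]
t=8: [76, 75, 67, 76, 75, 67]
t=9: [25, 24, 16, 25, 24, 16]
t=10: [61, 62, 70, 61, 62, 70]
t=11: [43, 44, 52, 43, 44, 52]
t=12: [97, 98, 106, 97, 98, 106]
t=13: [64, 63, 55, 64, 63, 55]
t=14: [61, 60, 52, 61, 60, 52]
t=15: [70, 69, 61, 70, 69, 61]
t=16: [43, 42, 34, 43, 42, 34]
t=17: [108, 107, 111, 108, 107, 111]
t=18: [86, 87, 83, 86, 87, 83]
t=19: [15, 14, 18, 15, 14, 18]
t=20: [47, 48, 44, 47, 48, 44]
t=21: [101, 102, 98, 101, 102, 98]
t=22: [60, 59, 63, 60, 59, 63]
t=23: [57, 56, 60, 57, 56, 60]
t=24: [66, 65, 69, 66, 65, 69]
t=25: [39, 38, 42, 39, 38, 42]
t=26: [114, 115, 115, 114, 115, 115]
t=27: [104, 103, 103, 104, 103, 103]
t=28: [69, 70, 70, 69, 70, 70]
t=29: [30, 31, 31, 30, 31, 31]
t=30: [92, 91, 91, 92, 91, 91]
t=31: [33, 34, 34, 33, 34, 34]
t=32: [101, 100, 100, 101, 100, 100]
t=33: [60, 61, 61, 60, 61, 61]
t=34: [57, 58, 58, 57, 58, 58]
t=35: [66, 67, 67, 66, 67, 67]
t=36: [39, 40, 40, 39, 40, 40]
t=37: [119, 118, 118, 119, 118, 118]
t=38: [114, 115, 115, 114, 115, 115]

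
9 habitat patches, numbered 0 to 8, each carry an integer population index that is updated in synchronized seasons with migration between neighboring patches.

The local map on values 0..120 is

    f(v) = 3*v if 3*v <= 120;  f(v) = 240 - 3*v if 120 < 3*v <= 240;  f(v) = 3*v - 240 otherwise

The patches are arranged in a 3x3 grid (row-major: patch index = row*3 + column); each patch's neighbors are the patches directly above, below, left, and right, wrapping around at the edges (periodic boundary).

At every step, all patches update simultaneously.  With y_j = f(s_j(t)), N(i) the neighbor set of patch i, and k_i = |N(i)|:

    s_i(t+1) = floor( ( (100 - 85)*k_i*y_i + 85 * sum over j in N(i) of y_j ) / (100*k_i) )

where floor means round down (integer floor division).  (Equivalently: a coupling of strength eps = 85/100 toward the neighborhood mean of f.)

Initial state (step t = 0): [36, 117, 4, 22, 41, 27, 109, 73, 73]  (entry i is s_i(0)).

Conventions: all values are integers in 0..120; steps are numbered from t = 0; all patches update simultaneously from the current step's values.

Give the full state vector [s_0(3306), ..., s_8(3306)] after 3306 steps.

Simulating step by step:
t=0: [36, 117, 4, 22, 41, 27, 109, 73, 73]
t=1: [74, 71, 70, 93, 76, 58, 58, 74, 45]
t=2: [37, 20, 50, 40, 33, 49, 48, 47, 54]
t=3: [94, 93, 86, 102, 93, 96, 101, 85, 92]
t=4: [45, 30, 37, 50, 41, 40, 43, 39, 36]
t=5: [101, 109, 106, 109, 106, 108, 105, 108, 113]
t=6: [78, 77, 82, 76, 84, 85, 82, 84, 83]
t=7: [7, 9, 9, 10, 12, 10, 9, 9, 9]
t=8: [26, 27, 26, 28, 29, 30, 26, 28, 27]
t=9: [79, 81, 81, 83, 85, 83, 81, 82, 82]
t=10: [4, 6, 4, 7, 7, 8, 5, 6, 5]
t=11: [15, 16, 16, 18, 20, 18, 16, 17, 16]
t=12: [48, 50, 48, 52, 52, 52, 49, 51, 49]
t=13: [91, 90, 91, 88, 85, 88, 90, 89, 90]
t=14: [29, 27, 29, 25, 24, 25, 28, 26, 28]
t=15: [82, 81, 82, 78, 76, 78, 81, 79, 81]
t=16: [4, 6, 4, 6, 5, 6, 4, 4, 4]
t=17: [14, 13, 14, 14, 16, 14, 13, 13, 13]
t=18: [40, 42, 40, 42, 41, 42, 40, 40, 40]
t=19: [117, 118, 117, 117, 115, 117, 118, 118, 118]
t=20: [112, 110, 112, 110, 111, 110, 112, 112, 112]
t=21: [93, 94, 93, 93, 91, 93, 94, 94, 94]
t=22: [40, 38, 40, 38, 39, 38, 40, 40, 40]
t=23: [117, 118, 117, 117, 115, 117, 118, 118, 118]

Answer: [40, 38, 40, 38, 39, 38, 40, 40, 40]
Key observation: The state at step 19, [117, 118, 117, 117, 115, 117, 118, 118, 118], reappears at step 23: the system is in a cycle of period 4 from step 19 on.  Therefore the state at step 3306 equals the state at step 19 + ((3306 - 19) mod 4) = 22, which is [40, 38, 40, 38, 39, 38, 40, 40, 40].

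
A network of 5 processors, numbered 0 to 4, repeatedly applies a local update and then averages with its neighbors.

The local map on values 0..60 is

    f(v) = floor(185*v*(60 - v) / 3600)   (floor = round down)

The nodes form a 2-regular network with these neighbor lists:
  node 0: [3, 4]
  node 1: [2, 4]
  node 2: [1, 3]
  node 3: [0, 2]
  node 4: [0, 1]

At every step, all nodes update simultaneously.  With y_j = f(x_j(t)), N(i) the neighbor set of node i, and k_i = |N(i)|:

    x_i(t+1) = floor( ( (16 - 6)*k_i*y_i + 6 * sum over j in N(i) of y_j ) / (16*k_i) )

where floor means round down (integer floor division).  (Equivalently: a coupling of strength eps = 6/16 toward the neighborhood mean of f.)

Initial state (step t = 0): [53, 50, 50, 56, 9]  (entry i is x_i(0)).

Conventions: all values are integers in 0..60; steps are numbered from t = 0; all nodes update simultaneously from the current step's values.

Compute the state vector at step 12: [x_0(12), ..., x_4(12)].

Simulating step by step:
t=0: [53, 50, 50, 56, 9]
t=1: [18, 24, 22, 15, 22]
t=2: [38, 43, 40, 36, 41]
t=3: [42, 38, 40, 43, 39]
t=4: [38, 41, 40, 37, 41]
t=5: [41, 40, 41, 42, 40]
t=6: [39, 40, 39, 38, 40]
t=7: [41, 41, 41, 42, 41]
t=8: [39, 40, 39, 38, 40]
t=9: [41, 41, 41, 42, 41]
t=10: [39, 40, 39, 38, 40]
t=11: [41, 41, 41, 42, 41]
t=12: [39, 40, 39, 38, 40]

Answer: [39, 40, 39, 38, 40]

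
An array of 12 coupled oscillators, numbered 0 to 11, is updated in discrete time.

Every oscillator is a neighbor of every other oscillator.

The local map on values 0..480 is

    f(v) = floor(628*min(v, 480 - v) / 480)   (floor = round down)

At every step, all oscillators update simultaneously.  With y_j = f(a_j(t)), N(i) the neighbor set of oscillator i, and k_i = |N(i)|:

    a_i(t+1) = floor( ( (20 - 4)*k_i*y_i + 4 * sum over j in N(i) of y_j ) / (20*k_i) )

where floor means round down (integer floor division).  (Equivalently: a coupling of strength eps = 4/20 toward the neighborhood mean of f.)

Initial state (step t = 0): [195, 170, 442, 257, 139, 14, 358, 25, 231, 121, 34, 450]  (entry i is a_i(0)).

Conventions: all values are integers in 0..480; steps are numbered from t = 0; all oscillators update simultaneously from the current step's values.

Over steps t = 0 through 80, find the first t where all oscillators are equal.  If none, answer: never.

Answer: never
Key observation: The state at step 28 reappears at step 36 — the system is in a cycle of period 8 from step 28 on.  No step 0..36 is synchronized, and the cycle repeats forever, so no step up to 80 (or ever) has all oscillators equal.

Derivation:
t=0: [195, 170, 442, 257, 139, 14, 358, 25, 231, 121, 34, 450]  (not all equal)
t=1: [231, 205, 70, 259, 173, 45, 156, 56, 267, 155, 66, 62]  (not all equal)
t=2: [275, 248, 110, 265, 215, 84, 198, 96, 256, 197, 106, 102]  (not all equal)
t=3: [256, 283, 158, 266, 266, 132, 249, 144, 276, 248, 154, 151]  (not all equal)
t=4: [282, 254, 214, 271, 271, 187, 289, 200, 261, 290, 210, 207]  (not all equal)
t=5: [260, 289, 276, 271, 271, 249, 253, 262, 281, 252, 272, 269]  (not all equal)
t=6: [285, 255, 268, 274, 274, 296, 292, 283, 263, 293, 273, 276]  (not all equal)
t=7: [256, 287, 274, 267, 267, 245, 249, 258, 278, 248, 268, 265]  (not all equal)
t=8: [290, 258, 272, 279, 279, 301, 297, 288, 268, 298, 278, 281]  (not all equal)
t=9: [250, 283, 268, 261, 261, 239, 243, 252, 272, 242, 262, 259]  (not all equal)
t=10: [297, 264, 279, 286, 286, 307, 305, 296, 275, 306, 286, 289]  (not all equal)
t=11: [241, 274, 259, 251, 251, 230, 232, 241, 263, 231, 251, 248]  (not all equal)
t=12: [308, 275, 290, 298, 298, 299, 301, 308, 286, 301, 298, 301]  (not all equal)
t=13: [228, 261, 246, 238, 238, 236, 235, 228, 250, 235, 238, 235]  (not all equal)
t=14: [299, 289, 305, 309, 309, 307, 306, 299, 300, 306, 309, 306]  (not all equal)
t=15: [234, 244, 228, 224, 224, 226, 227, 234, 233, 227, 224, 227]  (not all equal)
t=16: [304, 305, 298, 294, 294, 295, 296, 304, 302, 296, 294, 296]  (not all equal)
t=17: [231, 230, 237, 241, 241, 241, 239, 231, 233, 239, 241, 239]  (not all equal)
t=18: [303, 301, 309, 311, 311, 311, 311, 303, 304, 311, 311, 311]  (not all equal)
t=19: [229, 231, 223, 221, 221, 221, 221, 229, 228, 221, 221, 221]  (not all equal)
t=20: [297, 299, 291, 289, 289, 289, 289, 297, 296, 289, 289, 289]  (not all equal)
t=21: [240, 238, 246, 248, 248, 248, 248, 240, 241, 248, 248, 248]  (not all equal)
t=22: [312, 310, 306, 303, 303, 303, 303, 312, 310, 303, 303, 303]  (not all equal)
t=23: [220, 223, 227, 230, 230, 230, 230, 220, 223, 230, 230, 230]  (not all equal)
t=24: [288, 292, 296, 299, 299, 299, 299, 288, 292, 299, 299, 299]  (not all equal)
t=25: [248, 243, 240, 236, 236, 236, 236, 248, 243, 236, 236, 236]  (not all equal)
t=26: [304, 309, 312, 308, 308, 308, 308, 304, 309, 308, 308, 308]  (not all equal)
t=27: [228, 223, 220, 225, 225, 225, 225, 228, 223, 225, 225, 225]  (not all equal)
t=28: [297, 291, 288, 293, 293, 293, 293, 297, 291, 293, 293, 293]  (not all equal)
t=29: [240, 246, 249, 244, 244, 244, 244, 240, 246, 244, 244, 244]  (not all equal)
t=30: [312, 306, 303, 308, 308, 308, 308, 312, 306, 308, 308, 308]  (not all equal)
t=31: [220, 226, 229, 224, 224, 224, 224, 220, 226, 224, 224, 224]  (not all equal)
t=32: [288, 294, 297, 292, 292, 292, 292, 288, 294, 292, 292, 292]  (not all equal)
t=33: [249, 243, 240, 245, 245, 245, 245, 249, 243, 245, 245, 245]  (not all equal)
t=34: [303, 309, 312, 307, 307, 307, 307, 303, 309, 307, 307, 307]  (not all equal)
t=35: [229, 223, 220, 225, 225, 225, 225, 229, 223, 225, 225, 225]  (not all equal)
t=36: [297, 291, 288, 293, 293, 293, 293, 297, 291, 293, 293, 293]  (not all equal)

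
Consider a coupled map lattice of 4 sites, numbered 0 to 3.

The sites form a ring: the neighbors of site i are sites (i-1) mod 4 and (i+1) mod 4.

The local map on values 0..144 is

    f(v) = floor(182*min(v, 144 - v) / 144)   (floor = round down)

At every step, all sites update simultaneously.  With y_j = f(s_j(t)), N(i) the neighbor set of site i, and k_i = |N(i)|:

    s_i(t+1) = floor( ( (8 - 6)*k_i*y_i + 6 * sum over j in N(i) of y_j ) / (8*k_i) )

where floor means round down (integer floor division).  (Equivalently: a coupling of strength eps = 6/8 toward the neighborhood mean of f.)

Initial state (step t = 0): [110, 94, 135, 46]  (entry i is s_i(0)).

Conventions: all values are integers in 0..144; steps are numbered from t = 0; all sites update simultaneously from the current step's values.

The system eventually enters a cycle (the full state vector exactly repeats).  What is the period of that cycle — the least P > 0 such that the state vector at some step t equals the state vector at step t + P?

Simulating step by step:
t=0: [110, 94, 135, 46]
t=1: [55, 35, 48, 34]
t=2: [49, 59, 47, 58]
t=3: [70, 63, 69, 63]
t=4: [81, 85, 81, 85]
t=5: [75, 77, 75, 77]
t=6: [84, 86, 84, 86]
t=7: [73, 74, 73, 74]
t=8: [88, 88, 88, 88]
t=9: [70, 70, 70, 70]
t=10: [88, 88, 88, 88]

Answer: 2
Key observation: The state at step 8, [88, 88, 88, 88], reappears at step 10 — and no state repeats earlier — so the cycle the system enters has period 2.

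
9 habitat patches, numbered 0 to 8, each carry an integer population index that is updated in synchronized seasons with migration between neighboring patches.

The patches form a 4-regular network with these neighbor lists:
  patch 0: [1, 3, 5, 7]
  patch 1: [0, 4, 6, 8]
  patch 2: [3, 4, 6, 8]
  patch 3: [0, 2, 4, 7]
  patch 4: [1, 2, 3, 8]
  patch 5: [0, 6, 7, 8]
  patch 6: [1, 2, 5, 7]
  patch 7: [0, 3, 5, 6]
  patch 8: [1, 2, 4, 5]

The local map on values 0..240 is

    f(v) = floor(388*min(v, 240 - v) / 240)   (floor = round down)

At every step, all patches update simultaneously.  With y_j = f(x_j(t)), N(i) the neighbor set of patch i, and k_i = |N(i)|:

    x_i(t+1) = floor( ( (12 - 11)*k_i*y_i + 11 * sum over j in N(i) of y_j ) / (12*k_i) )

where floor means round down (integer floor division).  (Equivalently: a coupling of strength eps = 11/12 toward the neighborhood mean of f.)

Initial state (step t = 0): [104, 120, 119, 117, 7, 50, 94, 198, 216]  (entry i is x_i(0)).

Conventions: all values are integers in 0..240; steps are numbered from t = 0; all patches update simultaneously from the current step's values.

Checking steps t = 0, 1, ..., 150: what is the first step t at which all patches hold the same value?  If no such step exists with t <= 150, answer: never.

Simulating step by step:
t=0: [104, 120, 119, 117, 7, 50, 94, 198, 216]  (not all equal)
t=1: [135, 100, 105, 116, 141, 103, 134, 140, 112]  (not all equal)
t=2: [168, 169, 174, 166, 173, 170, 164, 172, 165]  (not all equal)
t=3: [113, 116, 116, 110, 114, 116, 111, 116, 111]  (not all equal)
t=4: [184, 181, 180, 184, 182, 182, 186, 181, 185]  (not all equal)
t=5: [92, 89, 90, 93, 92, 90, 94, 90, 93]  (not all equal)
t=6: [145, 148, 149, 146, 147, 148, 145, 148, 145]  (not all equal)
t=7: [149, 151, 151, 149, 149, 151, 148, 150, 148]  (not all equal)
t=8: [144, 147, 147, 145, 145, 146, 143, 146, 144]  (not all equal)
t=9: [151, 154, 153, 152, 152, 153, 150, 153, 151]  (not all equal)
t=10: [140, 142, 142, 141, 141, 142, 140, 142, 140]  (not all equal)
t=11: [158, 160, 160, 159, 159, 160, 158, 159, 158]  (not all equal)
t=12: [129, 131, 130, 130, 130, 131, 129, 130, 129]  (not all equal)
t=13: [176, 178, 177, 177, 177, 178, 176, 177, 176]  (not all equal)
t=14: [100, 102, 101, 101, 101, 102, 100, 101, 100]  (not all equal)
t=15: [163, 161, 162, 162, 162, 161, 163, 162, 163]  (not all equal)
t=16: [126, 124, 125, 125, 125, 124, 126, 125, 126]  (not all equal)
t=17: [185, 184, 184, 184, 185, 184, 185, 185, 185]  (not all equal)
t=18: [89, 88, 88, 88, 89, 88, 89, 88, 89]  (not all equal)
t=19: [142, 142, 142, 142, 142, 142, 142, 142, 142]  (all equal)

Answer: 19
Key observation: Synchronization is absorbing here: once all patches are equal they stay equal, and step 19 is the first all-equal step.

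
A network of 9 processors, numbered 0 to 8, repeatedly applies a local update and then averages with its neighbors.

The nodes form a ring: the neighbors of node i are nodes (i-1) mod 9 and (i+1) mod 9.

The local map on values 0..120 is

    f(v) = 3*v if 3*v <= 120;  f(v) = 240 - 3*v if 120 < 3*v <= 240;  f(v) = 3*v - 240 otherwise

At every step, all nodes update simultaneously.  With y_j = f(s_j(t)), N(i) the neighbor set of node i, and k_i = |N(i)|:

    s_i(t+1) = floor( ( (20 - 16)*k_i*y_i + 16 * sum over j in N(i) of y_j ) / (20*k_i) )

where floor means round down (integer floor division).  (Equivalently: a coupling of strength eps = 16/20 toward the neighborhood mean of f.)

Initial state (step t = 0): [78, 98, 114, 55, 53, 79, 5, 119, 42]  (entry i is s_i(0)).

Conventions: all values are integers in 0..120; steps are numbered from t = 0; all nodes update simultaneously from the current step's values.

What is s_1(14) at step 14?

Simulating step by step:
t=0: [78, 98, 114, 55, 53, 79, 5, 119, 42]
t=1: [68, 54, 72, 88, 47, 39, 51, 75, 72]
t=2: [48, 39, 45, 54, 76, 97, 70, 47, 25]
t=3: [96, 103, 99, 62, 54, 27, 66, 61, 93]
t=4: [52, 55, 60, 64, 69, 64, 63, 43, 49]
t=5: [84, 72, 61, 46, 45, 43, 73, 79, 96]
t=6: [31, 32, 61, 85, 106, 72, 49, 28, 15]
t=7: [75, 79, 55, 57, 31, 73, 61, 72, 79]
t=8: [5, 36, 43, 81, 54, 64, 29, 28, 16]
t=9: [65, 72, 66, 76, 36, 75, 70, 70, 49]
t=10: [55, 39, 22, 62, 32, 58, 24, 55, 48]
t=11: [100, 79, 81, 75, 67, 80, 70, 82, 79]
t=12: [14, 25, 7, 19, 13, 27, 8, 14, 27]
t=13: [70, 40, 57, 35, 63, 41, 54, 50, 49]
t=14: [91, 63, 103, 69, 99, 75, 98, 86, 66]

Answer: s_1(14) = 63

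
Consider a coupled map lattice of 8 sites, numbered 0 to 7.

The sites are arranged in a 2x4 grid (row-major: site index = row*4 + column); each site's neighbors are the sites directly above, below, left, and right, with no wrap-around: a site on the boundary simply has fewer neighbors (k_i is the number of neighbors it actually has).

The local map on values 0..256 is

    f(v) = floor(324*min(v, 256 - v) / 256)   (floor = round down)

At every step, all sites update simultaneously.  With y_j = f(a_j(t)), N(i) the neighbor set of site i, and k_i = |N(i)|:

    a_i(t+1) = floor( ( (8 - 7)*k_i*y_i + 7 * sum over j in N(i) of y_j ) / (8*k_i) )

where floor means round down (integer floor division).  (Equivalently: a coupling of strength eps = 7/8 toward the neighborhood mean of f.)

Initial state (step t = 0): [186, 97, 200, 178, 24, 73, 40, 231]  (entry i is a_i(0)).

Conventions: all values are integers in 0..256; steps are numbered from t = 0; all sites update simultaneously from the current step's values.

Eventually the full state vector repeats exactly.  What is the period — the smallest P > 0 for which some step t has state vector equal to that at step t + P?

Simulating step by step:
t=0: [186, 97, 200, 178, 24, 73, 40, 231]
t=1: [77, 88, 87, 56, 82, 70, 62, 68]
t=2: [105, 99, 89, 94, 93, 96, 92, 75]
t=3: [122, 122, 118, 104, 125, 119, 109, 114]
t=4: [155, 151, 141, 144, 152, 149, 146, 135]
t=5: [130, 135, 138, 148, 131, 134, 143, 141]
t=6: [155, 153, 144, 145, 156, 151, 148, 140]
t=7: [127, 132, 136, 143, 129, 130, 139, 139]
t=8: [158, 156, 149, 148, 159, 155, 152, 145]
t=9: [124, 128, 131, 137, 125, 126, 133, 134]
t=10: [159, 158, 155, 155, 157, 158, 156, 152]
t=11: [124, 124, 125, 128, 123, 124, 127, 127]
t=12: [155, 156, 159, 159, 155, 156, 158, 160]
t=13: [126, 125, 123, 121, 126, 125, 123, 122]
t=14: [158, 157, 155, 154, 158, 157, 155, 154]
t=15: [124, 125, 127, 128, 124, 125, 127, 128]
t=16: [156, 158, 160, 161, 156, 158, 160, 161]
t=17: [125, 123, 121, 120, 125, 123, 121, 120]
t=18: [156, 155, 153, 151, 156, 155, 153, 151]
t=19: [126, 127, 129, 131, 126, 127, 129, 131]
t=20: [159, 159, 159, 158, 159, 159, 159, 158]
t=21: [122, 122, 122, 123, 122, 122, 122, 123]
t=22: [154, 154, 154, 154, 154, 154, 154, 154]
t=23: [129, 129, 129, 129, 129, 129, 129, 129]
t=24: [160, 160, 160, 160, 160, 160, 160, 160]
t=25: [121, 121, 121, 121, 121, 121, 121, 121]
t=26: [153, 153, 153, 153, 153, 153, 153, 153]
t=27: [130, 130, 130, 130, 130, 130, 130, 130]
t=28: [159, 159, 159, 159, 159, 159, 159, 159]
t=29: [122, 122, 122, 122, 122, 122, 122, 122]
t=30: [154, 154, 154, 154, 154, 154, 154, 154]

Answer: 8
Key observation: The state at step 22, [154, 154, 154, 154, 154, 154, 154, 154], reappears at step 30 — and no state repeats earlier — so the cycle the system enters has period 8.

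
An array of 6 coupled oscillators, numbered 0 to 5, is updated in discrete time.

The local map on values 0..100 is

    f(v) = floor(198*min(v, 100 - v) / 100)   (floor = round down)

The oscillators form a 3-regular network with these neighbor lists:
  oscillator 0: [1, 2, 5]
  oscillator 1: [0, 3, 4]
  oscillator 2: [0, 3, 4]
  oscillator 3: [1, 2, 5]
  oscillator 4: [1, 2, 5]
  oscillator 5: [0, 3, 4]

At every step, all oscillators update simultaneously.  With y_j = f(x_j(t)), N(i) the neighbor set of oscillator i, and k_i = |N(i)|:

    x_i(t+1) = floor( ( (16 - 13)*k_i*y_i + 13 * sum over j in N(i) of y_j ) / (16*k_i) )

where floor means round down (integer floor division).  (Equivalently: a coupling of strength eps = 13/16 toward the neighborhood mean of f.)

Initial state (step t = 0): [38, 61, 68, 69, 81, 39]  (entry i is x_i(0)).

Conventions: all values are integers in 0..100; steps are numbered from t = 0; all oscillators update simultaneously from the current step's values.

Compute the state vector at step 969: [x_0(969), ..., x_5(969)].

Answer: [76, 59, 59, 76, 76, 59]
Key observation: The state at step 31, [85, 58, 58, 85, 85, 58], reappears at step 36: the system is in a cycle of period 5 from step 31 on.  Therefore the state at step 969 equals the state at step 31 + ((969 - 31) mod 5) = 34, which is [76, 59, 59, 76, 76, 59].

Derivation:
t=0: [38, 61, 68, 69, 81, 39]
t=1: [72, 61, 58, 70, 65, 61]
t=2: [74, 64, 65, 75, 77, 64]
t=3: [66, 52, 52, 66, 65, 52]
t=4: [89, 72, 72, 89, 90, 72]
t=5: [48, 26, 26, 48, 48, 26]
t=6: [59, 86, 86, 59, 59, 86]
t=7: [37, 70, 70, 37, 37, 70]
t=8: [61, 70, 70, 61, 61, 70]
t=9: [62, 73, 73, 62, 62, 73]
t=10: [57, 70, 70, 57, 57, 70]
t=11: [63, 80, 80, 63, 63, 80]
t=12: [45, 66, 66, 45, 45, 66]
t=13: [71, 84, 84, 71, 71, 84]
t=14: [35, 52, 52, 35, 35, 52]
t=15: [90, 73, 73, 90, 90, 73]
t=16: [46, 25, 25, 46, 46, 25]
t=17: [56, 83, 83, 56, 56, 83]
t=18: [43, 76, 76, 43, 43, 76]
t=19: [54, 77, 77, 54, 54, 77]
t=20: [53, 82, 82, 53, 53, 82]
t=21: [45, 82, 82, 45, 45, 82]
t=22: [45, 78, 78, 45, 45, 78]
t=23: [51, 80, 80, 51, 51, 80]
t=24: [49, 86, 86, 49, 49, 86]
t=25: [40, 83, 83, 40, 40, 83]
t=26: [41, 70, 70, 41, 41, 70]
t=27: [63, 76, 76, 63, 63, 76]
t=28: [51, 68, 68, 51, 51, 68]
t=29: [69, 90, 90, 69, 69, 90]
t=30: [26, 53, 53, 26, 26, 53]
t=31: [85, 58, 58, 85, 85, 58]
t=32: [72, 39, 39, 72, 72, 39]
t=33: [72, 59, 59, 72, 72, 59]
t=34: [76, 59, 59, 76, 76, 59]
t=35: [74, 53, 53, 74, 74, 53]
t=36: [85, 58, 58, 85, 85, 58]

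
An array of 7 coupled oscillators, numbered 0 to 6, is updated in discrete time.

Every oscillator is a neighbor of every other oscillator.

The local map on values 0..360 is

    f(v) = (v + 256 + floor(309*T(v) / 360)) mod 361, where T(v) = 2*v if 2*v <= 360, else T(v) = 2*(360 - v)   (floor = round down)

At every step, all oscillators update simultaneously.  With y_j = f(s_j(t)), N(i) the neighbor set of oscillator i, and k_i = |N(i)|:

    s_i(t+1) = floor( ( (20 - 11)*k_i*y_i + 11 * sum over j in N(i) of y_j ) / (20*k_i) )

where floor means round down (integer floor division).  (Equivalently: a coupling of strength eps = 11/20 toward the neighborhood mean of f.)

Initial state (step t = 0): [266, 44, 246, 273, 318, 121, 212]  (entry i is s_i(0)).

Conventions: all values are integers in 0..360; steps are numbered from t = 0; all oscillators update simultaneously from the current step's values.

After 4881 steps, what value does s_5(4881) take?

Answer: s_5(4881) = 298
Key observation: The state at step 11, [298, 298, 298, 298, 298, 298, 298], reappears at step 13: the system is in a cycle of period 2 from step 11 on.  Therefore the state at step 4881 equals the state at step 11 + ((4881 - 11) mod 2) = 11, which is [298, 298, 298, 298, 298, 298, 298].

Derivation:
t=0: [266, 44, 246, 273, 318, 121, 212]
t=1: [252, 142, 257, 250, 239, 217, 137]
t=2: [324, 305, 322, 324, 327, 333, 300]
t=3: [282, 287, 283, 282, 281, 280, 288]
t=4: [309, 308, 309, 309, 309, 310, 308]
t=5: [291, 291, 291, 291, 291, 290, 291]
t=6: [304, 304, 304, 304, 304, 304, 304]
t=7: [295, 295, 295, 295, 295, 295, 295]
t=8: [301, 301, 301, 301, 301, 301, 301]
t=9: [297, 297, 297, 297, 297, 297, 297]
t=10: [300, 300, 300, 300, 300, 300, 300]
t=11: [298, 298, 298, 298, 298, 298, 298]
t=12: [299, 299, 299, 299, 299, 299, 299]
t=13: [298, 298, 298, 298, 298, 298, 298]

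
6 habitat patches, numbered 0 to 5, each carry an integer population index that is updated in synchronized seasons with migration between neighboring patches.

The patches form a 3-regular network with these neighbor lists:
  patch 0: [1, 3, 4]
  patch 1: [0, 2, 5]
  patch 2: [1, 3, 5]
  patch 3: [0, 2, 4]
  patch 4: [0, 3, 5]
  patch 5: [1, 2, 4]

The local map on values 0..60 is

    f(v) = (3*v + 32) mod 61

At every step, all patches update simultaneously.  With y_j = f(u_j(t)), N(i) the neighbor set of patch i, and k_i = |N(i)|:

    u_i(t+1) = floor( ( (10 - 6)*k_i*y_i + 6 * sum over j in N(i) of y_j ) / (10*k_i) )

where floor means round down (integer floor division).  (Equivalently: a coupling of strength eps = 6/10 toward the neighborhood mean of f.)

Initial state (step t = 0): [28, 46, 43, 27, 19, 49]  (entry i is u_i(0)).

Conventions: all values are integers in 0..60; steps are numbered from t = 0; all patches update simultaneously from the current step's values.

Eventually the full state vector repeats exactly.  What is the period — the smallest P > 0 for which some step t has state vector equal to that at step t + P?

Answer: 4
Key observation: The state at step 11, [33, 42, 40, 31, 34, 43], reappears at step 15 — and no state repeats earlier — so the cycle the system enters has period 4.

Derivation:
t=0: [28, 46, 43, 27, 19, 49]
t=1: [47, 49, 47, 45, 44, 45]
t=2: [49, 52, 49, 46, 45, 48]
t=3: [42, 35, 44, 51, 49, 43]
t=4: [29, 29, 28, 27, 38, 38]
t=5: [50, 50, 48, 48, 36, 37]
t=6: [50, 51, 48, 48, 34, 34]
t=7: [37, 26, 35, 46, 30, 18]
t=8: [27, 31, 30, 26, 18, 22]
t=9: [36, 19, 17, 35, 37, 20]
t=10: [20, 25, 23, 18, 21, 26]
t=11: [33, 42, 40, 31, 34, 43]
t=12: [13, 30, 27, 11, 15, 31]
t=13: [8, 13, 22, 17, 9, 14]
t=14: [40, 25, 23, 39, 41, 26]
t=15: [33, 42, 40, 31, 34, 43]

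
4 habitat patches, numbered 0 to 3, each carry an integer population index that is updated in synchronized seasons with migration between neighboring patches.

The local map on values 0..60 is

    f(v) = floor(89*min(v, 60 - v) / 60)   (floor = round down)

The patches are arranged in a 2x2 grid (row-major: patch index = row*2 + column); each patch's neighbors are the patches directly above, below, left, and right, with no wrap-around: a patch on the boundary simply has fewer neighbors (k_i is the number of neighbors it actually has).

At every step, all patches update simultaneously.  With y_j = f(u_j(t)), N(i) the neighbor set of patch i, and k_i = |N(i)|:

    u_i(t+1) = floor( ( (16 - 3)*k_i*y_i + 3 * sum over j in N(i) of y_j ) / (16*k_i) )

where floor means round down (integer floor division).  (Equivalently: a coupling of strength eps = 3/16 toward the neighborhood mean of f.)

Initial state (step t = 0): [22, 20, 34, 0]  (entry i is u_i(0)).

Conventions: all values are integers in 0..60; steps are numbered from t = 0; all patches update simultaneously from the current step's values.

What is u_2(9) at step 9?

Simulating step by step:
t=0: [22, 20, 34, 0]
t=1: [32, 26, 33, 6]
t=2: [40, 35, 37, 13]
t=3: [30, 34, 32, 22]
t=4: [43, 38, 40, 33]
t=5: [26, 32, 29, 38]
t=6: [38, 39, 41, 33]
t=7: [31, 31, 29, 38]
t=8: [43, 41, 41, 34]
t=9: [25, 28, 28, 36]

Answer: u_2(9) = 28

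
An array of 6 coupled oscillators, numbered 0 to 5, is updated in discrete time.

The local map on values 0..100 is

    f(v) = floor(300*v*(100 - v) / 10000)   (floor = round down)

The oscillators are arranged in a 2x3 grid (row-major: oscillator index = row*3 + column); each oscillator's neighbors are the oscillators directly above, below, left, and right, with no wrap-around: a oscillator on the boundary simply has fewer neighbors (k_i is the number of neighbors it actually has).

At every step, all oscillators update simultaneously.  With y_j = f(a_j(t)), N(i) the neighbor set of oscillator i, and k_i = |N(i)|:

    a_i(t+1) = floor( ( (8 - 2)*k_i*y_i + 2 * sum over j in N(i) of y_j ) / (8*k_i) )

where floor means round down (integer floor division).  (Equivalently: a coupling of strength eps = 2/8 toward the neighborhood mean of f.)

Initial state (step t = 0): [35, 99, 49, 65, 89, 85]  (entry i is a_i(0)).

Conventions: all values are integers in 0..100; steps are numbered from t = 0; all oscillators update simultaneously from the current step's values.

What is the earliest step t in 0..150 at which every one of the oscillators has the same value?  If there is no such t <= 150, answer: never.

Simulating step by step:
t=0: [35, 99, 49, 65, 89, 85]  (not all equal)
t=1: [59, 15, 60, 63, 30, 41]  (not all equal)
t=2: [67, 45, 67, 68, 62, 70]  (not all equal)
t=3: [66, 72, 66, 65, 69, 64]  (not all equal)
t=4: [66, 61, 66, 67, 64, 68]  (not all equal)
t=5: [67, 70, 67, 66, 68, 65]  (not all equal)
t=6: [65, 63, 65, 66, 65, 67]  (not all equal)
t=7: [68, 68, 67, 67, 67, 66]  (not all equal)
t=8: [65, 65, 66, 65, 66, 66]  (not all equal)
t=9: [68, 67, 67, 67, 67, 67]  (not all equal)
t=10: [65, 65, 66, 65, 66, 66]  (not all equal)

Answer: never
Key observation: The state at step 8 reappears at step 10 — the system is in a cycle of period 2 from step 8 on.  No step 0..10 is synchronized, and the cycle repeats forever, so no step up to 150 (or ever) has all oscillators equal.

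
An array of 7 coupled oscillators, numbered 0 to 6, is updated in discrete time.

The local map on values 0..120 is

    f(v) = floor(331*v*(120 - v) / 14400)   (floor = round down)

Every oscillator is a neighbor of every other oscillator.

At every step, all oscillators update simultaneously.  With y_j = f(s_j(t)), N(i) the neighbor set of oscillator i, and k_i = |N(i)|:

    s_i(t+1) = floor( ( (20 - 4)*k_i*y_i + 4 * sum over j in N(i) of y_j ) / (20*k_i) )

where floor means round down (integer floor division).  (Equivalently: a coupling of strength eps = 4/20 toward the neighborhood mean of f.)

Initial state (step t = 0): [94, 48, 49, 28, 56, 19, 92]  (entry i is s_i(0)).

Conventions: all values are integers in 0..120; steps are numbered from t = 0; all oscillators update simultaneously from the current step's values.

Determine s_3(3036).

Answer: s_3(3036) = 76
Key observation: The state at step 7, [76, 76, 76, 76, 76, 76, 76], reappears at step 8: the system is in a cycle of period 1 from step 7 on.  Therefore the state at step 3036 equals the state at step 7 + ((3036 - 7) mod 1) = 7, which is [76, 76, 76, 76, 76, 76, 76].

Derivation:
t=0: [94, 48, 49, 28, 56, 19, 92]
t=1: [58, 75, 75, 60, 78, 49, 60]
t=2: [81, 77, 77, 81, 75, 79, 81]
t=3: [72, 75, 75, 72, 76, 74, 72]
t=4: [78, 77, 77, 78, 76, 77, 78]
t=5: [75, 75, 75, 75, 75, 75, 75]
t=6: [77, 77, 77, 77, 77, 77, 77]
t=7: [76, 76, 76, 76, 76, 76, 76]
t=8: [76, 76, 76, 76, 76, 76, 76]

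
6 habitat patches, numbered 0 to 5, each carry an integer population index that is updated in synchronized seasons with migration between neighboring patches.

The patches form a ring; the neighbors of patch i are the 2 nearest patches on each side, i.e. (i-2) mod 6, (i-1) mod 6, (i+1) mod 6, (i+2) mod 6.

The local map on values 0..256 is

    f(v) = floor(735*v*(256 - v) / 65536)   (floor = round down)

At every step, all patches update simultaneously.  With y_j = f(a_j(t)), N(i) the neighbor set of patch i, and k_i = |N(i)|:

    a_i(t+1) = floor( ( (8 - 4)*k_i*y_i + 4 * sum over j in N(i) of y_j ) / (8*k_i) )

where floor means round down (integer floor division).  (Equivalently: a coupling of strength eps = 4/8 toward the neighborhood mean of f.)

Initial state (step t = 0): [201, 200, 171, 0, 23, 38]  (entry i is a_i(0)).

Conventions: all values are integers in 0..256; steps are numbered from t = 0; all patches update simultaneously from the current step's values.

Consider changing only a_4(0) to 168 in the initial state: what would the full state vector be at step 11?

Answer: [163, 163, 163, 163, 163, 163]
Key observation: This trace re-runs the system from the modified initial state.

Derivation:
t=0: [201, 200, 171, 0, 168, 38]
t=1: [129, 109, 133, 68, 129, 97]
t=2: [181, 174, 177, 161, 176, 172]
t=3: [155, 160, 158, 164, 158, 161]
t=4: [173, 172, 172, 170, 172, 171]
t=5: [161, 162, 162, 162, 162, 162]
t=6: [170, 170, 170, 170, 170, 170]
t=7: [163, 163, 163, 163, 163, 163]
t=8: [170, 170, 170, 170, 170, 170]
t=9: [163, 163, 163, 163, 163, 163]
t=10: [170, 170, 170, 170, 170, 170]
t=11: [163, 163, 163, 163, 163, 163]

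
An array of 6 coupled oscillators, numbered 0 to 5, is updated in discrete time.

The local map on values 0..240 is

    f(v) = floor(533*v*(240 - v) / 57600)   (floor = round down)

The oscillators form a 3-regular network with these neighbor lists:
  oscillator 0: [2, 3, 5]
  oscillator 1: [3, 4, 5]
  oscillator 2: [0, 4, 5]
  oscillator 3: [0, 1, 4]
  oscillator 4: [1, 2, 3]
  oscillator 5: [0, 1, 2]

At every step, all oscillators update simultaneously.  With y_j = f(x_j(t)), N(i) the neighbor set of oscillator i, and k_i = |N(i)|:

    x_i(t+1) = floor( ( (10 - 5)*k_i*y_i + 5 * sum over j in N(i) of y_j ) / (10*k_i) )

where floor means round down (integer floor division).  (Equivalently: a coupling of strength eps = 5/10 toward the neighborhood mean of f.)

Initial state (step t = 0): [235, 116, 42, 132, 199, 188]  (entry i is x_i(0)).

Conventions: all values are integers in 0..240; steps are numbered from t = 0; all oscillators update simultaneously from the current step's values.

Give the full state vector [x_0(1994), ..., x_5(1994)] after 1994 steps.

Simulating step by step:
t=0: [235, 116, 42, 132, 199, 188]
t=1: [54, 115, 67, 101, 94, 81]
t=2: [105, 128, 109, 123, 124, 114]
t=3: [131, 132, 132, 132, 132, 131]
t=4: [131, 131, 131, 131, 131, 131]
t=5: [132, 132, 132, 132, 132, 132]
t=6: [131, 131, 131, 131, 131, 131]

Answer: [131, 131, 131, 131, 131, 131]
Key observation: The state at step 4, [131, 131, 131, 131, 131, 131], reappears at step 6: the system is in a cycle of period 2 from step 4 on.  Therefore the state at step 1994 equals the state at step 4 + ((1994 - 4) mod 2) = 4, which is [131, 131, 131, 131, 131, 131].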